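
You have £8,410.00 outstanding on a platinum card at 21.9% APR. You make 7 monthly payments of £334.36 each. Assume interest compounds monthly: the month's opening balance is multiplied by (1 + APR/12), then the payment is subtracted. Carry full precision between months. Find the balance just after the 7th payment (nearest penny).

£7,072.39

Monthly rate r = 21.9%/12 = 1.825% = 0.01825.
Each month: B ← B·(1+r) − £334.36.
Month 1: interest £153.48; balance after payment £8,229.12.
Month 2: interest £150.18; balance after payment £8,044.94.
Month 3: interest £146.82; balance after payment £7,857.40.
Month 4: interest £143.40; balance after payment £7,666.44.
Month 5: interest £139.91; balance after payment £7,471.99.
Month 6: interest £136.36; balance after payment £7,274.00.
Month 7: interest £132.75; balance after payment £7,072.39.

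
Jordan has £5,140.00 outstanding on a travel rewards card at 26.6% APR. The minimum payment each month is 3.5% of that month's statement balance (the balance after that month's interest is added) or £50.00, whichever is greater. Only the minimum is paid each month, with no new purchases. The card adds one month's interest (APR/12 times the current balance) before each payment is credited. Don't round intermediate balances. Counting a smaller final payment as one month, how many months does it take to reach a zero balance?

Monthly rate r = 26.6%/12 = 2.21667% = 0.0221667.
While 3.5% of the post-interest balance exceeds £50.00, each month B ← (B·(1+r))·(1 − 0.035), i.e. B shrinks by the factor (1+r)·0.965 = 0.98639.
This holds for months 1–96. Entering month 97 the balance is £1,379.34; 3.5% of the post-interest balance is now below £50.00, so the flat £50.00 minimum applies from here.
From month 97 a fixed £50.00 at rate r clears £1,379.34 in 44 more payments. Total: 96 + 44 = 140 months.

140 months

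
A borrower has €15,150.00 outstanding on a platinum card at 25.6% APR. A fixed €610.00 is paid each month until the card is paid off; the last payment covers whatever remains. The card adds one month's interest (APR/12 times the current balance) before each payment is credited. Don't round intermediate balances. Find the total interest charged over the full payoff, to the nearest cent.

Monthly rate r = 25.6%/12 = 2.13333% = 0.0213333.
Payoff takes n = ⌈−ln(1 − rB₀/P)/ln(1+r)⌉ = ⌈35.751⌉ = 36 payments; the last is €459.52.
Total paid = 35·€610.00 + €459.52 = €21,809.52.
Total interest = total paid − principal = €21,809.52 − €15,150.00 = €6,659.52.

€6,659.52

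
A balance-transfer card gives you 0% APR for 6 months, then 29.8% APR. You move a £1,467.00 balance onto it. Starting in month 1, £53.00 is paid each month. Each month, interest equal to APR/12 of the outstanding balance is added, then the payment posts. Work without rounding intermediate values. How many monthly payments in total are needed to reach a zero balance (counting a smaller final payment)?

Promo months 1–6 at r₀ = 0%/12 = 0; months 7+ at r₁ = 29.8%/12 = 0.0248333.
After month 6 (no interest yet): B = £1,467.00 − 6·£53.00 = £1,149.00.
Then at r₁ with £53.00/mo: n₂ = −ln(1 − r₁·B/P)/ln(1+r₁) ≈ 31.51 → 32 more payments.

38 months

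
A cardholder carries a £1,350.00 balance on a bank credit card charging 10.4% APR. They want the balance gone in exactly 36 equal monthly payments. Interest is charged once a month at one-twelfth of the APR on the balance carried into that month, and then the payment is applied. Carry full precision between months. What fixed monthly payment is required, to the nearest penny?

Monthly rate r = 10.4%/12 = 0.866667% = 0.00866667.
Level-payment amortization: P = B₀·r / (1 − (1+r)^(−n)) = 1350.00·0.00866667 / (1 − 1.00867^(−36)).
Denominator 1 − (1+r)^(−36) = 0.267033852.
P = 11.7 / 0.267033852 ≈ 43.81.

£43.81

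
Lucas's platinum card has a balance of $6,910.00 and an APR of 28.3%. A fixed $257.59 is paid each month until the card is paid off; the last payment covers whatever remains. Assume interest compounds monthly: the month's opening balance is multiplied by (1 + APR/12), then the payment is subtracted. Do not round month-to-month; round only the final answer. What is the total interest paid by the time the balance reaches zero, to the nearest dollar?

$4,156

Monthly rate r = 28.3%/12 = 2.35833% = 0.0235833.
Payoff takes n = ⌈−ln(1 − rB₀/P)/ln(1+r)⌉ = ⌈42.961⌉ = 43 payments; the last is $247.68.
Total paid = 42·$257.59 + $247.68 = $11,066.46.
Total interest = total paid − principal = $11,066.46 − $6,910.00 = $4,156.46.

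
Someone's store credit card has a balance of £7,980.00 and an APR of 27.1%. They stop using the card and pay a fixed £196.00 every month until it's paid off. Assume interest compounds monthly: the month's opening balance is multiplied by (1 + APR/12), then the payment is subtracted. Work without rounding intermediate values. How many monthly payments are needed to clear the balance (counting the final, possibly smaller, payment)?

Monthly rate r = 27.1%/12 = 2.25833% = 0.0225833.
Recurrence: B ← B·(1+r) − £196.00.
Month 1: interest £180.22; balance after payment £7,964.22.
Month 2: interest £179.86; balance after payment £7,948.07.
Closed form: n = −ln(1 − rB₀/P)/ln(1+r) = −ln(0.080536)/ln(1.02258) ≈ 112.800, so the balance reaches zero during payment 113.

113 months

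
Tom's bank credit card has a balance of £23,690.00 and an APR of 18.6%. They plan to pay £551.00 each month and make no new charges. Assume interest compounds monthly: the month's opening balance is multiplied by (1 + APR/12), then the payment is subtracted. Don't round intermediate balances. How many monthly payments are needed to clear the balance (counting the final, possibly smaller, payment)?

72 months

Monthly rate r = 18.6%/12 = 1.55% = 0.0155.
Recurrence: B ← B·(1+r) − £551.00.
Month 1: interest £367.20; balance after payment £23,506.19.
Month 2: interest £364.35; balance after payment £23,319.54.
Closed form: n = −ln(1 − rB₀/P)/ln(1+r) = −ln(0.33358)/ln(1.0155) ≈ 71.377, so the balance reaches zero during payment 72.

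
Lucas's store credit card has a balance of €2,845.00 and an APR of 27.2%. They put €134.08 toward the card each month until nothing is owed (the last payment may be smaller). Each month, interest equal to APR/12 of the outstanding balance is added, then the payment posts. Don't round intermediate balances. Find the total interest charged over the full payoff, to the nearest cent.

€1,078.15

Monthly rate r = 27.2%/12 = 2.26667% = 0.0226667.
Payoff takes n = ⌈−ln(1 − rB₀/P)/ln(1+r)⌉ = ⌈29.258⌉ = 30 payments; the last is €34.83.
Total paid = 29·€134.08 + €34.83 = €3,923.15.
Total interest = total paid − principal = €3,923.15 − €2,845.00 = €1,078.15.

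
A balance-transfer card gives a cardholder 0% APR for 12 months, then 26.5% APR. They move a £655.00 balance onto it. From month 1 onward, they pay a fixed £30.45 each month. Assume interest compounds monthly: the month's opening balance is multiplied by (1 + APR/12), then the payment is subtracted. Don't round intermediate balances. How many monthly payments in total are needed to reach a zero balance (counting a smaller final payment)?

Promo months 1–12 at r₀ = 0%/12 = 0; months 13+ at r₁ = 26.5%/12 = 0.0220833.
After month 12 (no interest yet): B = £655.00 − 12·£30.45 = £289.60.
Then at r₁ with £30.45/mo: n₂ = −ln(1 − r₁·B/P)/ln(1+r₁) ≈ 10.79 → 11 more payments.

23 months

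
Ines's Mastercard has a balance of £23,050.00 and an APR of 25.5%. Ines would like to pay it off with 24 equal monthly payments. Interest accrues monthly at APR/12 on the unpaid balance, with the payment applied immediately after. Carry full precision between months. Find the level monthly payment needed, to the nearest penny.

Monthly rate r = 25.5%/12 = 2.125% = 0.02125.
Level-payment amortization: P = B₀·r / (1 − (1+r)^(−n)) = 23050.00·0.02125 / (1 − 1.02125^(−24)).
Denominator 1 − (1+r)^(−24) = 0.396287274.
P = 489.813 / 0.396287274 ≈ 1236.00.

£1,236.00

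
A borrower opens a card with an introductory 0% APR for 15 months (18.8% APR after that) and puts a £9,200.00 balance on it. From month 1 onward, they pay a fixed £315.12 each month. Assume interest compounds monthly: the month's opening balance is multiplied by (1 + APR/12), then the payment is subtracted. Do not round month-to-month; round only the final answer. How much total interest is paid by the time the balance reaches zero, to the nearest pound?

Promo months 1–15 at r₀ = 0%/12 = 0; months 16+ at r₁ = 18.8%/12 = 0.0156667.
After month 15 (no interest yet): B = £9,200.00 − 15·£315.12 = £4,473.20.
Then at r₁ with £315.12/mo: n₂ = −ln(1 − r₁·B/P)/ln(1+r₁) ≈ 16.18 → 17 more payments.
Total paid = 31·£315.12 + £57.31 = £9,826.03; interest = £9,826.03 − £9,200.00 = £626.03.

£626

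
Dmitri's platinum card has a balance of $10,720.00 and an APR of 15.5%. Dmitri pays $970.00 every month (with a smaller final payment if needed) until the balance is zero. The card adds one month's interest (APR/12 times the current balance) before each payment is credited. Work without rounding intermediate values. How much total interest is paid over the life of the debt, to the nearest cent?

$921.31

Monthly rate r = 15.5%/12 = 1.29167% = 0.0129167.
Payoff takes n = ⌈−ln(1 − rB₀/P)/ln(1+r)⌉ = ⌈12.001⌉ = 13 payments; the last is $1.31.
Total paid = 12·$970.00 + $1.31 = $11,641.31.
Total interest = total paid − principal = $11,641.31 − $10,720.00 = $921.31.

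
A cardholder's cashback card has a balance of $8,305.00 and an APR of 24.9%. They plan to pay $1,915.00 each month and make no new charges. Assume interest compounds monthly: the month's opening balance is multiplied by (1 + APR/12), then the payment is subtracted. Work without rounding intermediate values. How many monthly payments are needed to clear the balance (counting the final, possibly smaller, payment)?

5 months

Monthly rate r = 24.9%/12 = 2.075% = 0.02075.
Recurrence: B ← B·(1+r) − $1,915.00.
Month 1: interest $172.33; balance after payment $6,562.33.
Month 2: interest $136.17; balance after payment $4,783.50.
Month 3: interest $99.26; balance after payment $2,967.75.
Month 4: interest $61.58; balance after payment $1,114.34.
Month 5: interest $23.12; balance after payment $0.00.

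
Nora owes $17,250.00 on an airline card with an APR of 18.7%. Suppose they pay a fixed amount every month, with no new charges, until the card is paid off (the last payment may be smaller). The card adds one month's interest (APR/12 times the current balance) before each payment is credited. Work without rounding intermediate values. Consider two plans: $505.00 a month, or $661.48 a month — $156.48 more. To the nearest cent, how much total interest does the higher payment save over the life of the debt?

Monthly rate r = 18.7%/12 = 1.55833% = 0.0155833.
At $505.00/mo: n = ⌈−ln(1 − rB₀/P)/ln(1+r)⌉ = 50 payments (last $73.56); total interest = total paid − $17,250.00 = $7,568.56.
At $661.48/mo: 34 payments (last $481.51); total interest $5,060.35.
Interest saved = $7,568.56 − $5,060.35 = $2,508.21.

$2,508.21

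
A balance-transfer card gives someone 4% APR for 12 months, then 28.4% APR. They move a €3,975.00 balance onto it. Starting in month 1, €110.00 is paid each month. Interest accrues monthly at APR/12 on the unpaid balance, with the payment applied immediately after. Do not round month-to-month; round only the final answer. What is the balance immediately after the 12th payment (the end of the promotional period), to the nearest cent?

€2,792.48

Promo months 1–12 at r₀ = 4%/12 = 0.00333333; months 13+ at r₁ = 28.4%/12 = 0.0236667.
After month 12: iterate B ← B·(1+r₀) − €110.00 for 12 months → €2,792.48.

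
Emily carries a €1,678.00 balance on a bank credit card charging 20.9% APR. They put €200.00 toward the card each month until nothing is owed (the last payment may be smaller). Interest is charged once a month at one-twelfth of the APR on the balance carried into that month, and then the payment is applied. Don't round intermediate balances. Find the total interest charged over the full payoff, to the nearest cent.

€152.00

Monthly rate r = 20.9%/12 = 1.74167% = 0.0174167.
Payoff takes n = ⌈−ln(1 − rB₀/P)/ln(1+r)⌉ = ⌈9.149⌉ = 10 payments; the last is €30.00.
Total paid = 9·€200.00 + €30.00 = €1,830.00.
Total interest = total paid − principal = €1,830.00 − €1,678.00 = €152.00.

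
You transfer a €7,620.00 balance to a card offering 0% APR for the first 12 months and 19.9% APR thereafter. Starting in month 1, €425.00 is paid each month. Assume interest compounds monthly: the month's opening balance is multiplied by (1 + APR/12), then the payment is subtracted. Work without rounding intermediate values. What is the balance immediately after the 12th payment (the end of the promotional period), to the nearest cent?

€2,520.00

Promo months 1–12 at r₀ = 0%/12 = 0; months 13+ at r₁ = 19.9%/12 = 0.0165833.
After month 12 (no interest yet): B = €7,620.00 − 12·€425.00 = €2,520.00.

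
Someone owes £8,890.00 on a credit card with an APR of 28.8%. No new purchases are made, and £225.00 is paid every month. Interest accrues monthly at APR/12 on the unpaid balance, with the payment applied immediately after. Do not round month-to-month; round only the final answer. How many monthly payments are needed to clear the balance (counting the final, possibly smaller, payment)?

Monthly rate r = 28.8%/12 = 2.4% = 0.024.
Recurrence: B ← B·(1+r) − £225.00.
Month 1: interest £213.36; balance after payment £8,878.36.
Month 2: interest £213.08; balance after payment £8,866.44.
Closed form: n = −ln(1 − rB₀/P)/ln(1+r) = −ln(0.051733)/ln(1.024) ≈ 124.877, so the balance reaches zero during payment 125.

125 months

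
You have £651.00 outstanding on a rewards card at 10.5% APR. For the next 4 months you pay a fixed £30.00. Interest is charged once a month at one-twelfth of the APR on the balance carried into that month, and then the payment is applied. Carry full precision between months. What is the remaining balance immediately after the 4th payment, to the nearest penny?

£552.50

Monthly rate r = 10.5%/12 = 0.875% = 0.00875.
Each month: B ← B·(1+r) − £30.00.
Month 1: interest £5.70; balance after payment £626.70.
Month 2: interest £5.48; balance after payment £602.18.
Month 3: interest £5.27; balance after payment £577.45.
Month 4: interest £5.05; balance after payment £552.50.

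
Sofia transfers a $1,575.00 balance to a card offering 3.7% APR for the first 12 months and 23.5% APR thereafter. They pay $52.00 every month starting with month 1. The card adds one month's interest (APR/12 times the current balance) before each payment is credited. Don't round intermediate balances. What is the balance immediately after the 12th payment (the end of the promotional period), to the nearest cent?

$999.58

Promo months 1–12 at r₀ = 3.7%/12 = 0.00308333; months 13+ at r₁ = 23.5%/12 = 0.0195833.
After month 12: iterate B ← B·(1+r₀) − $52.00 for 12 months → $999.58.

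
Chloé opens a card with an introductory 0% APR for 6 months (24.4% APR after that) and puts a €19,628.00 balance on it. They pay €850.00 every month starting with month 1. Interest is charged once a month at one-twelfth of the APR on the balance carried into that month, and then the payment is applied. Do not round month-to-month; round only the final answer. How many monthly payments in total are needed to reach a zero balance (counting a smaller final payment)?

28 payments

Promo months 1–6 at r₀ = 0%/12 = 0; months 7+ at r₁ = 24.4%/12 = 0.0203333.
After month 6 (no interest yet): B = €19,628.00 − 6·€850.00 = €14,528.00.
Then at r₁ with €850.00/mo: n₂ = −ln(1 − r₁·B/P)/ln(1+r₁) ≈ 21.21 → 22 more payments.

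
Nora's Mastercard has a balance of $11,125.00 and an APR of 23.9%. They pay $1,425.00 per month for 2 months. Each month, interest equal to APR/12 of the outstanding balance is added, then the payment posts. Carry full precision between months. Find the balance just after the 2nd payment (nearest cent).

Monthly rate r = 23.9%/12 = 1.99167% = 0.0199167.
Each month: B ← B·(1+r) − $1,425.00.
Month 1: interest $221.57; balance after payment $9,921.57.
Month 2: interest $197.60; balance after payment $8,694.18.

$8,694.18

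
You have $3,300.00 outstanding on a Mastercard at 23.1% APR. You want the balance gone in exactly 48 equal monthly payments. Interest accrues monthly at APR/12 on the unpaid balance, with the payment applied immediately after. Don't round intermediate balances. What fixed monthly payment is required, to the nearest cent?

$105.95

Monthly rate r = 23.1%/12 = 1.925% = 0.01925.
Level-payment amortization: P = B₀·r / (1 − (1+r)^(−n)) = 3300.00·0.01925 / (1 − 1.01925^(−48)).
Denominator 1 − (1+r)^(−48) = 0.599571082.
P = 63.525 / 0.599571082 ≈ 105.95.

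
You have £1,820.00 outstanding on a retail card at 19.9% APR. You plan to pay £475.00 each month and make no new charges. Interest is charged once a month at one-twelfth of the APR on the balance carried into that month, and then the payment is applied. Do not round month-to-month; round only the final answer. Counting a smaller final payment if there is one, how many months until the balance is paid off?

Monthly rate r = 19.9%/12 = 1.65833% = 0.0165833.
Recurrence: B ← B·(1+r) − £475.00.
Month 1: interest £30.18; balance after payment £1,375.18.
Month 2: interest £22.81; balance after payment £922.99.
Month 3: interest £15.31; balance after payment £463.29.
Month 4: interest £7.68; balance after payment £0.00.

4 months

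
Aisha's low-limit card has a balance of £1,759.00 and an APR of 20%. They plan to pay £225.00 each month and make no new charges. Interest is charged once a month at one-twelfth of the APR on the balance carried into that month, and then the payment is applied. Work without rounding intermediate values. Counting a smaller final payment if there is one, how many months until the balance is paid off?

9 payments

Monthly rate r = 20%/12 = 1.66667% = 0.0166667.
Recurrence: B ← B·(1+r) − £225.00.
Month 1: interest £29.32; balance after payment £1,563.32.
Month 2: interest £26.06; balance after payment £1,364.37.
Closed form: n = −ln(1 − rB₀/P)/ln(1+r) = −ln(0.8697)/ln(1.01667) ≈ 8.446, so the balance reaches zero during payment 9.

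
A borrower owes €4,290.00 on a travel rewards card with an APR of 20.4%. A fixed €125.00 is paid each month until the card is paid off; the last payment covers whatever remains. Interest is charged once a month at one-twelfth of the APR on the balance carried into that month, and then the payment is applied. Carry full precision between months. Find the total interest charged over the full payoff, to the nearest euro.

€2,204

Monthly rate r = 20.4%/12 = 1.7% = 0.017.
Payoff takes n = ⌈−ln(1 − rB₀/P)/ln(1+r)⌉ = ⌈51.950⌉ = 52 payments; the last is €118.78.
Total paid = 51·€125.00 + €118.78 = €6,493.78.
Total interest = total paid − principal = €6,493.78 − €4,290.00 = €2,203.78.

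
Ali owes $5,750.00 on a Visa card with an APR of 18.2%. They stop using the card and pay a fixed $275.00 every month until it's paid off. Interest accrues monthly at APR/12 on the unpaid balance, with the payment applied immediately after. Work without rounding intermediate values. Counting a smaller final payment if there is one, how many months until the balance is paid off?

Monthly rate r = 18.2%/12 = 1.51667% = 0.0151667.
Recurrence: B ← B·(1+r) − $275.00.
Month 1: interest $87.21; balance after payment $5,562.21.
Month 2: interest $84.36; balance after payment $5,371.57.
Closed form: n = −ln(1 − rB₀/P)/ln(1+r) = −ln(0.68288)/ln(1.01517) ≈ 25.340, so the balance reaches zero during payment 26.

26 months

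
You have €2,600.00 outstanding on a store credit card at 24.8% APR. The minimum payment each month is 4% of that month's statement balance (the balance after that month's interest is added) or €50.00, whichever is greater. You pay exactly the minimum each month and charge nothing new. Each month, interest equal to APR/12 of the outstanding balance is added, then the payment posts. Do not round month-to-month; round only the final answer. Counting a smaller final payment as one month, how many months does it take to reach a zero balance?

72 months

Monthly rate r = 24.8%/12 = 2.06667% = 0.0206667.
While 4% of the post-interest balance exceeds €50.00, each month B ← (B·(1+r))·(1 − 0.04), i.e. B shrinks by the factor (1+r)·0.96 = 0.97984.
This holds for months 1–37. Entering month 38 the balance is €1,223.81; 4% of the post-interest balance is now below €50.00, so the flat €50.00 minimum applies from here.
From month 38 a fixed €50.00 at rate r clears €1,223.81 in 35 more payments. Total: 37 + 35 = 72 months.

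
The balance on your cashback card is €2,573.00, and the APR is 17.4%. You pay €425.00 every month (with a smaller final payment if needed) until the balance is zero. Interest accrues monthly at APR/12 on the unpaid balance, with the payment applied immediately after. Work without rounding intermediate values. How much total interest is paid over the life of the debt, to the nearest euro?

€140

Monthly rate r = 17.4%/12 = 1.45% = 0.0145.
Payoff takes n = ⌈−ln(1 − rB₀/P)/ln(1+r)⌉ = ⌈6.382⌉ = 7 payments; the last is €163.21.
Total paid = 6·€425.00 + €163.21 = €2,713.21.
Total interest = total paid − principal = €2,713.21 − €2,573.00 = €140.21.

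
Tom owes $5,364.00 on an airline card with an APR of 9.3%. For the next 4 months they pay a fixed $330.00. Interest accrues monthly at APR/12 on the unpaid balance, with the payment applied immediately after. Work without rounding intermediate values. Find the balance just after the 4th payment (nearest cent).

$4,196.80

Monthly rate r = 9.3%/12 = 0.775% = 0.00775.
Each month: B ← B·(1+r) − $330.00.
Month 1: interest $41.57; balance after payment $5,075.57.
Month 2: interest $39.34; balance after payment $4,784.91.
Month 3: interest $37.08; balance after payment $4,491.99.
Month 4: interest $34.81; balance after payment $4,196.80.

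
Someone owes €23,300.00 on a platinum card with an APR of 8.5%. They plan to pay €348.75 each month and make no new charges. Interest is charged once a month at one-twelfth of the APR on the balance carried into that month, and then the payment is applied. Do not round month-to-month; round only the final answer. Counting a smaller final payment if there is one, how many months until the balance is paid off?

91 payments

Monthly rate r = 8.5%/12 = 0.708333% = 0.00708333.
Recurrence: B ← B·(1+r) − €348.75.
Month 1: interest €165.04; balance after payment €23,116.29.
Month 2: interest €163.74; balance after payment €22,931.28.
Closed form: n = −ln(1 − rB₀/P)/ln(1+r) = −ln(0.52676)/ln(1.00708) ≈ 90.815, so the balance reaches zero during payment 91.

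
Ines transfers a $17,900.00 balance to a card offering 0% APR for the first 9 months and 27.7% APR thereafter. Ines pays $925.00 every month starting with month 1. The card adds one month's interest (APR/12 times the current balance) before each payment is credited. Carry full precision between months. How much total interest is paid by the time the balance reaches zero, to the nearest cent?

Promo months 1–9 at r₀ = 0%/12 = 0; months 10+ at r₁ = 27.7%/12 = 0.0230833.
After month 9 (no interest yet): B = $17,900.00 − 9·$925.00 = $9,575.00.
Then at r₁ with $925.00/mo: n₂ = −ln(1 − r₁·B/P)/ln(1+r₁) ≈ 11.96 → 12 more payments.
Total paid = 20·$925.00 + $892.79 = $19,392.79; interest = $19,392.79 − $17,900.00 = $1,492.79.

$1,492.79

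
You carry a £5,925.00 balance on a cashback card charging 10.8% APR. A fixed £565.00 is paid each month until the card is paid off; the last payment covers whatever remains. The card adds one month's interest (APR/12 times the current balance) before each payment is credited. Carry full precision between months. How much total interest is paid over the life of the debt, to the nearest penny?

£326.66

Monthly rate r = 10.8%/12 = 0.9% = 0.009.
Payoff takes n = ⌈−ln(1 − rB₀/P)/ln(1+r)⌉ = ⌈11.065⌉ = 12 payments; the last is £36.66.
Total paid = 11·£565.00 + £36.66 = £6,251.66.
Total interest = total paid − principal = £6,251.66 − £5,925.00 = £326.66.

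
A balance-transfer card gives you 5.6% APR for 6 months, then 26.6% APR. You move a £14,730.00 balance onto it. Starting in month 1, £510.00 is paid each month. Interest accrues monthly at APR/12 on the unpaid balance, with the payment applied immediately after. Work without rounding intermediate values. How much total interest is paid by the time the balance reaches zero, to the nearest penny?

Promo months 1–6 at r₀ = 5.6%/12 = 0.00466667; months 7+ at r₁ = 26.6%/12 = 0.0221667.
After month 6: iterate B ← B·(1+r₀) − £510.00 for 6 months → £12,051.36.
Then at r₁ with £510.00/mo: n₂ = −ln(1 − r₁·B/P)/ln(1+r₁) ≈ 33.84 → 34 more payments.
Total paid = 39·£510.00 + £428.97 = £20,318.97; interest = £20,318.97 − £14,730.00 = £5,588.97.

£5,588.97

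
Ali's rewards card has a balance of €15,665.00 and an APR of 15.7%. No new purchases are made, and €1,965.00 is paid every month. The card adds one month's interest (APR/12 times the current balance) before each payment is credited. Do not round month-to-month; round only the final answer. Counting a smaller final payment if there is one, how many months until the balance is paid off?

9 months

Monthly rate r = 15.7%/12 = 1.30833% = 0.0130833.
Recurrence: B ← B·(1+r) − €1,965.00.
Month 1: interest €204.95; balance after payment €13,904.95.
Month 2: interest €181.92; balance after payment €12,121.87.
Closed form: n = −ln(1 − rB₀/P)/ln(1+r) = −ln(0.8957)/ln(1.01308) ≈ 8.474, so the balance reaches zero during payment 9.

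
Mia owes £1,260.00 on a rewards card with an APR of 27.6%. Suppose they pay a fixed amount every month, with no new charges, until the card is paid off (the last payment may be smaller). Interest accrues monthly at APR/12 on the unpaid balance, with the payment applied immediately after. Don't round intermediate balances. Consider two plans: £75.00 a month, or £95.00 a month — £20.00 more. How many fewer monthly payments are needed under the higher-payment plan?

Monthly rate r = 27.6%/12 = 2.3% = 0.023.
At £75.00/mo: n = ⌈−ln(1 − rB₀/P)/ln(1+r)⌉ = 22 payments (last £36.11); total interest = total paid − £1,260.00 = £351.11.
At £95.00/mo: 17 payments (last £0.37); total interest £260.37.
Payments saved = 22 − 17 = 5.

5 fewer payments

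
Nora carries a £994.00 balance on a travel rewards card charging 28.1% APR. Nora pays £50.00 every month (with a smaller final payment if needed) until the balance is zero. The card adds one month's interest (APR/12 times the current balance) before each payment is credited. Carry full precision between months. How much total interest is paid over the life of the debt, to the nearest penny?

Monthly rate r = 28.1%/12 = 2.34167% = 0.0234167.
Payoff takes n = ⌈−ln(1 − rB₀/P)/ln(1+r)⌉ = ⌈27.065⌉ = 28 payments; the last is £3.29.
Total paid = 27·£50.00 + £3.29 = £1,353.29.
Total interest = total paid − principal = £1,353.29 − £994.00 = £359.29.

£359.29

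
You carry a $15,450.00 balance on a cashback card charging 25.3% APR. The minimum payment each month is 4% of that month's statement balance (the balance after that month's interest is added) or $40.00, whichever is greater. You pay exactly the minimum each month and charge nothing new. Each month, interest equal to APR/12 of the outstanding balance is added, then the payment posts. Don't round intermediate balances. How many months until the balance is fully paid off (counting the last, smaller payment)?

Monthly rate r = 25.3%/12 = 2.10833% = 0.0210833.
While 4% of the post-interest balance exceeds $40.00, each month B ← (B·(1+r))·(1 − 0.04), i.e. B shrinks by the factor (1+r)·0.96 = 0.98024.
This holds for months 1–139. Entering month 140 the balance is $964.13; 4% of the post-interest balance is now below $40.00, so the flat $40.00 minimum applies from here.
From month 140 a fixed $40.00 at rate r clears $964.13 in 35 more payments. Total: 139 + 35 = 174 months.

174 months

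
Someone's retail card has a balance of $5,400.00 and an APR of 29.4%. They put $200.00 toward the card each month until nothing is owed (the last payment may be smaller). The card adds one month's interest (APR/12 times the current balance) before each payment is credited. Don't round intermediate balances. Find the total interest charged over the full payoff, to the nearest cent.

$3,551.04

Monthly rate r = 29.4%/12 = 2.45% = 0.0245.
Payoff takes n = ⌈−ln(1 − rB₀/P)/ln(1+r)⌉ = ⌈44.753⌉ = 45 payments; the last is $151.04.
Total paid = 44·$200.00 + $151.04 = $8,951.04.
Total interest = total paid − principal = $8,951.04 − $5,400.00 = $3,551.04.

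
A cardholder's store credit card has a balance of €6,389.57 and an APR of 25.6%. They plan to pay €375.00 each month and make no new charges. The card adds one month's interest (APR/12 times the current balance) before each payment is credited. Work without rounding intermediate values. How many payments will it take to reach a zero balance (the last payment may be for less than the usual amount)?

Monthly rate r = 25.6%/12 = 2.13333% = 0.0213333.
Recurrence: B ← B·(1+r) − €375.00.
Month 1: interest €136.31; balance after payment €6,150.88.
Month 2: interest €131.22; balance after payment €5,907.10.
Closed form: n = −ln(1 − rB₀/P)/ln(1+r) = −ln(0.6365)/ln(1.02133) ≈ 21.402, so the balance reaches zero during payment 22.

22 months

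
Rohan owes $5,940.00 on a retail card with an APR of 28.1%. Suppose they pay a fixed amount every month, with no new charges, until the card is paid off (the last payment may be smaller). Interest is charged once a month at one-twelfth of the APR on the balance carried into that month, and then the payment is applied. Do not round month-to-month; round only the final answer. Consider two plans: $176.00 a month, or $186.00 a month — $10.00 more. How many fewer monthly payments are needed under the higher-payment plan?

Monthly rate r = 28.1%/12 = 2.34167% = 0.0234167.
At $176.00/mo: n = ⌈−ln(1 − rB₀/P)/ln(1+r)⌉ = 68 payments (last $86.49); total interest = total paid − $5,940.00 = $5,938.49.
At $186.00/mo: 60 payments (last $96.70); total interest $5,130.70.
Payments saved = 68 − 60 = 8.

8 fewer payments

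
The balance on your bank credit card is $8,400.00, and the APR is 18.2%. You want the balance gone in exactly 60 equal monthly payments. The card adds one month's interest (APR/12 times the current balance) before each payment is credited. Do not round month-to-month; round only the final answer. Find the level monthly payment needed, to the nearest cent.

Monthly rate r = 18.2%/12 = 1.51667% = 0.0151667.
Level-payment amortization: P = B₀·r / (1 − (1+r)^(−n)) = 8400.00·0.0151667 / (1 − 1.01517^(−60)).
Denominator 1 − (1+r)^(−60) = 0.594716379.
P = 127.4 / 0.594716379 ≈ 214.22.

$214.22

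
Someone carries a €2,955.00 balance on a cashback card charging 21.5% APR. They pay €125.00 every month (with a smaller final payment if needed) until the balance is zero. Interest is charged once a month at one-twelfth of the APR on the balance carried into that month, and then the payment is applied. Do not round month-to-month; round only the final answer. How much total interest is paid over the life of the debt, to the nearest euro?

Monthly rate r = 21.5%/12 = 1.79167% = 0.0179167.
Payoff takes n = ⌈−ln(1 − rB₀/P)/ln(1+r)⌉ = ⌈31.021⌉ = 32 payments; the last is €2.61.
Total paid = 31·€125.00 + €2.61 = €3,877.61.
Total interest = total paid − principal = €3,877.61 − €2,955.00 = €922.61.

€923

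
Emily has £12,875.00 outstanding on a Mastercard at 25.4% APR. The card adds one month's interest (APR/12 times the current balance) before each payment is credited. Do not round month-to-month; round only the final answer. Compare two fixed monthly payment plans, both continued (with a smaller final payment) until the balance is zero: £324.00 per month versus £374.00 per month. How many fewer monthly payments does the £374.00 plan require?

25 fewer payments

Monthly rate r = 25.4%/12 = 2.11667% = 0.0211667.
At £324.00/mo: n = ⌈−ln(1 − rB₀/P)/ln(1+r)⌉ = 88 payments (last £267.86); total interest = total paid − £12,875.00 = £15,580.86.
At £374.00/mo: 63 payments (last £103.72); total interest £10,416.72.
Payments saved = 88 − 63 = 25.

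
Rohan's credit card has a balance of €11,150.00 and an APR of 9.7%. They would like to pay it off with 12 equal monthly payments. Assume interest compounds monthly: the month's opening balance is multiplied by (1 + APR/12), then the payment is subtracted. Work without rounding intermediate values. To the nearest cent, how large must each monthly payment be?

€978.71

Monthly rate r = 9.7%/12 = 0.808333% = 0.00808333.
Level-payment amortization: P = B₀·r / (1 − (1+r)^(−n)) = 11150.00·0.00808333 / (1 − 1.00808^(−12)).
Denominator 1 − (1+r)^(−12) = 0.0920900309.
P = 90.1292 / 0.0920900309 ≈ 978.71.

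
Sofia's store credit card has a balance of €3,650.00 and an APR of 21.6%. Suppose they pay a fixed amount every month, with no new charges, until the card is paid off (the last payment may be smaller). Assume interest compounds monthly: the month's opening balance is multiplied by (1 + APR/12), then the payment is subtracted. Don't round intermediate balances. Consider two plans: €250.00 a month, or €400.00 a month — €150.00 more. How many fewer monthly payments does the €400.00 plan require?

7 fewer payments

Monthly rate r = 21.6%/12 = 1.8% = 0.018.
At €250.00/mo: n = ⌈−ln(1 − rB₀/P)/ln(1+r)⌉ = 18 payments (last €22.85); total interest = total paid − €3,650.00 = €622.85.
At €400.00/mo: 11 payments (last €23.21); total interest €373.21.
Payments saved = 18 − 11 = 7.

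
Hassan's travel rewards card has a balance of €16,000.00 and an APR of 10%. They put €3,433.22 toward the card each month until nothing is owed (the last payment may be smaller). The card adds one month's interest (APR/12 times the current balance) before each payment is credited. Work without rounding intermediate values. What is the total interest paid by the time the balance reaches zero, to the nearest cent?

Monthly rate r = 10%/12 = 0.833333% = 0.00833333.
Payoff takes n = ⌈−ln(1 − rB₀/P)/ln(1+r)⌉ = ⌈4.773⌉ = 5 payments; the last is €2,656.49.
Total paid = 4·€3,433.22 + €2,656.49 = €16,389.37.
Total interest = total paid − principal = €16,389.37 − €16,000.00 = €389.37.

€389.37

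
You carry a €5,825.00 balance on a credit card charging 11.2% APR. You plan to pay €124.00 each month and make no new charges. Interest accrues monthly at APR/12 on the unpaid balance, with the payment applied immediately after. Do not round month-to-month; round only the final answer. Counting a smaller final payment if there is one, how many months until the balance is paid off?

Monthly rate r = 11.2%/12 = 0.933333% = 0.00933333.
Recurrence: B ← B·(1+r) − €124.00.
Month 1: interest €54.37; balance after payment €5,755.37.
Month 2: interest €53.72; balance after payment €5,685.08.
Closed form: n = −ln(1 − rB₀/P)/ln(1+r) = −ln(0.56156)/ln(1.00933) ≈ 62.114, so the balance reaches zero during payment 63.

63 payments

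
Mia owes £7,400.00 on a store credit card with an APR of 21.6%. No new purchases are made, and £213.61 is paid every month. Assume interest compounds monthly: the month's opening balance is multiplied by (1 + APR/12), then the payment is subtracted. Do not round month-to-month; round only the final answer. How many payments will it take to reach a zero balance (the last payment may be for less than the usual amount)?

Monthly rate r = 21.6%/12 = 1.8% = 0.018.
Recurrence: B ← B·(1+r) − £213.61.
Month 1: interest £133.20; balance after payment £7,319.59.
Month 2: interest £131.75; balance after payment £7,237.73.
Closed form: n = −ln(1 − rB₀/P)/ln(1+r) = −ln(0.37643)/ln(1.018) ≈ 54.766, so the balance reaches zero during payment 55.

55 payments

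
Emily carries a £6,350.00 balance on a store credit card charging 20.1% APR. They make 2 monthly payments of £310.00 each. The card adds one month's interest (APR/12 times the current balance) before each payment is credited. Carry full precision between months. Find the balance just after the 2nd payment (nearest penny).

Monthly rate r = 20.1%/12 = 1.675% = 0.01675.
Each month: B ← B·(1+r) − £310.00.
Month 1: interest £106.36; balance after payment £6,146.36.
Month 2: interest £102.95; balance after payment £5,939.31.

£5,939.31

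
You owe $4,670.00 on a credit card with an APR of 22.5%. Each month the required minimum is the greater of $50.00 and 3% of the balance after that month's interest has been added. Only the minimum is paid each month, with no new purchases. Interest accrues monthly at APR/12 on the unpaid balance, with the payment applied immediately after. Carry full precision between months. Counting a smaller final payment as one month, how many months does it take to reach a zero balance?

Monthly rate r = 22.5%/12 = 1.875% = 0.01875.
While 3% of the post-interest balance exceeds $50.00, each month B ← (B·(1+r))·(1 − 0.03), i.e. B shrinks by the factor (1+r)·0.97 = 0.98819.
This holds for months 1–89. Entering month 90 the balance is $1,621.88; 3% of the post-interest balance is now below $50.00, so the flat $50.00 minimum applies from here.
From month 90 a fixed $50.00 at rate r clears $1,621.88 in 51 more payments. Total: 89 + 51 = 140 months.

140 months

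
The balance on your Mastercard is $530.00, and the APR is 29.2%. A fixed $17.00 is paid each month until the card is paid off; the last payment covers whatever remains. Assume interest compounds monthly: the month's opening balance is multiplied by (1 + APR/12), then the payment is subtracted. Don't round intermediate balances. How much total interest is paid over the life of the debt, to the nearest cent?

Monthly rate r = 29.2%/12 = 2.43333% = 0.0243333.
Payoff takes n = ⌈−ln(1 − rB₀/P)/ln(1+r)⌉ = ⌈59.122⌉ = 60 payments; the last is $2.10.
Total paid = 59·$17.00 + $2.10 = $1,005.10.
Total interest = total paid − principal = $1,005.10 − $530.00 = $475.10.

$475.10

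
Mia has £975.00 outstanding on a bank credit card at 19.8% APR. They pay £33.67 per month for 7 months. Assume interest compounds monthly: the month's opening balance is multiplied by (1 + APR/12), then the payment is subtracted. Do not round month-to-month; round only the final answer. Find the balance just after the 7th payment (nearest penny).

Monthly rate r = 19.8%/12 = 1.65% = 0.0165.
Each month: B ← B·(1+r) − £33.67.
Month 1: interest £16.09; balance after payment £957.42.
Month 2: interest £15.80; balance after payment £939.54.
Month 3: interest £15.50; balance after payment £921.38.
Month 4: interest £15.20; balance after payment £902.91.
Month 5: interest £14.90; balance after payment £884.14.
Month 6: interest £14.59; balance after payment £865.06.
Month 7: interest £14.27; balance after payment £845.66.

£845.66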